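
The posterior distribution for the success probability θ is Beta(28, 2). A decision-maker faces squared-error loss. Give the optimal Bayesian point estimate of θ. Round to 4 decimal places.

0.9333

Mode = (28−1)/(28+2−2) = 27/28 = 0.9643.
Mean = 28/(28+2) = 28/30 = 0.9333.
Squared-error loss ⇒ the optimal estimator is the posterior mean.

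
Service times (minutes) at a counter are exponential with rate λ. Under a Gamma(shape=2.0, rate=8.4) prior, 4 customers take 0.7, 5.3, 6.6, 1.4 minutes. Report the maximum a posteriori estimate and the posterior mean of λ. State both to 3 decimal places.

Σ times = 14.0. Posterior: Gamma(shape = 2.0+4 = 6.0, rate = 8.4+14.0 = 22.4).
Mode = (α−1)/β = 5.0/22.4 = 0.223.
Mean = α/β = 6.0/22.4 = 0.268.

λ_MAP = 0.223, E[λ|data] = 0.268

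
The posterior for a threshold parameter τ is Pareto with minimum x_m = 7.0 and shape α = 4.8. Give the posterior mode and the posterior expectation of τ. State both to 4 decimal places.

MAP = 7.0000; posterior mean = 8.8421

The Pareto density is strictly decreasing on [x_m, ∞), so the mode is x_m = 7.0000.
Mean = α·x_m/(α−1) = 4.8·7.0/3.8 = 8.8421.
The mean is pulled above the mode by the posterior's right skew.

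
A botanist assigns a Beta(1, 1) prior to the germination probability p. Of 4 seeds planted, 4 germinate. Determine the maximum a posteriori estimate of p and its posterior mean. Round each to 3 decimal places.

Posterior: Beta(1+4, 1+0) = Beta(5, 1).
Since β = 1 ≤ 1 and α > 1, the Beta density is monotone increasing on [0,1]; the mode is at 1.
Mean = 5/(5+1) = 0.833.

p_MAP = 1.000, E[p|data] = 0.833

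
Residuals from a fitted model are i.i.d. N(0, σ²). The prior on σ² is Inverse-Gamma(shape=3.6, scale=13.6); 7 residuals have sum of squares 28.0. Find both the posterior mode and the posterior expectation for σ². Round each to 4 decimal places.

Posterior: Inverse-Gamma(shape = 3.6+7/2 = 7.1, scale = 13.6+28.0/2 = 27.6).
Mode = β/(α+1) = 27.6/8.1 = 3.4074.
Mean = β/(α−1) = 27.6/6.1 = 4.5246.
Mean > mode: the posterior has a right tail.

MAP = 3.4074, posterior mean = 4.5246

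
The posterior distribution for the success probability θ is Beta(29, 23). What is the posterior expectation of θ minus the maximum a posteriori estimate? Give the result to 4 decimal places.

-0.0023

Mode = (29−1)/(29+23−2) = 28/50 = 0.5600.
Mean = 29/(29+23) = 29/52 = 0.5577.
Difference = 0.5577 − 0.5600 = -0.0023.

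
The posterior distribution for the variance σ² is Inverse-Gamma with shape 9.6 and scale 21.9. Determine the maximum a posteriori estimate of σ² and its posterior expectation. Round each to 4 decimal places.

Mode = β/(α+1) = 21.9/10.6 = 2.0660.
Mean = β/(α−1) = 21.9/8.6 = 2.5465.

maximum a posteriori estimate = 2.0660, posterior expectation = 2.5465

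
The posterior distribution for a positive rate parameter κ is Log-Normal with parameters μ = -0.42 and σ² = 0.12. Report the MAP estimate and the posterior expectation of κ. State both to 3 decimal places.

MAP: 0.583. Posterior mean: 0.698.

Mode = exp(μ − σ²) = exp(-0.54) = 0.583.
Mean = exp(μ + σ²/2) = exp(-0.360) = 0.698.
Mean > mode: the posterior has a right tail.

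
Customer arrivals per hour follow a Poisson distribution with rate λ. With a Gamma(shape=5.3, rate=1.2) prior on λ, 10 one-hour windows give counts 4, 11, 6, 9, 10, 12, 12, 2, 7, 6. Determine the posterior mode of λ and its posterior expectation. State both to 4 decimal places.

MAP = 7.4375, posterior mean = 7.5268

Σ counts = 79. Posterior: Gamma(shape = 5.3+79 = 84.3, rate = 1.2+10 = 11.2).
Mode = (α−1)/β = 83.3/11.2 = 7.4375.
Mean = α/β = 84.3/11.2 = 7.5268.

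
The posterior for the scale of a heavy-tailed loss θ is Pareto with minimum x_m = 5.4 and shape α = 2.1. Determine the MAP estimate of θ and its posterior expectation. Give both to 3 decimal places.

θ_MAP = 5.400, E[θ|data] = 10.309

The Pareto density is strictly decreasing on [x_m, ∞), so the mode is x_m = 5.400.
Mean = α·x_m/(α−1) = 2.1·5.4/1.1 = 10.309.
Right-skewed posterior ⇒ mode < mean.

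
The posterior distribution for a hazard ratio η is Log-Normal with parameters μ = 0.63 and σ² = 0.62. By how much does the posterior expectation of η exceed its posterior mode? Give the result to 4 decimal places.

1.5499

Mode = exp(μ − σ²) = exp(0.01) = 1.0101.
Mean = exp(μ + σ²/2) = exp(0.940) = 2.5600.
Difference = 2.5600 − 1.0101 = 1.5499.
The mean is pulled above the mode by the posterior's right skew.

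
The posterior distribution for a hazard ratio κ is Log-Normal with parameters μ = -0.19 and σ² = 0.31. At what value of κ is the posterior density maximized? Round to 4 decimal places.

Mode = exp(μ − σ²) = exp(-0.50) = 0.6065.
Mean = exp(μ + σ²/2) = exp(-0.035) = 0.9656.
This is the posterior mode — the MAP estimate.

0.6065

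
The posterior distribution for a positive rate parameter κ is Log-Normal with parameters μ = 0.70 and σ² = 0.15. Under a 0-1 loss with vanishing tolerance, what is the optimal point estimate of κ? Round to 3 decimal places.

Mode = exp(μ − σ²) = exp(0.55) = 1.733.
Mean = exp(μ + σ²/2) = exp(0.775) = 2.171.
This is the posterior mode — the MAP estimate.

1.733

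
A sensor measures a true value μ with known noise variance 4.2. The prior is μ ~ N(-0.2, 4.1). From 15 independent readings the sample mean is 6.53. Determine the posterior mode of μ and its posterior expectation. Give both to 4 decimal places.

Posterior for μ is Normal. Precision-weighted mean: (1/4.1·-0.2 + 15/4.2·6.53) / (1/4.1 + 15/4.2) = 6.0998.
A Normal posterior is symmetric, so mode = mean.

MAP = 6.0998, posterior mean = 6.0998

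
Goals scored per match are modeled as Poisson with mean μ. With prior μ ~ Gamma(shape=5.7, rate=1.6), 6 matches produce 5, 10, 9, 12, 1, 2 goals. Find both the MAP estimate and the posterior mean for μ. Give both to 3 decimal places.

MAP = 5.750, posterior mean = 5.882

Σ counts = 39. Posterior: Gamma(shape = 5.7+39 = 44.7, rate = 1.6+6 = 7.6).
Mode = (α−1)/β = 43.7/7.6 = 5.750.
Mean = α/β = 44.7/7.6 = 5.882.
Right-skewed posterior ⇒ mode < mean.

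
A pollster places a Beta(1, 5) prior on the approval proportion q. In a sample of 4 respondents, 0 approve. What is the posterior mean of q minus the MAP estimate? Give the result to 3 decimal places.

Posterior: Beta(1+0, 5+4) = Beta(1, 9).
Since α = 1 ≤ 1 and β > 1, the Beta density is monotone decreasing on [0,1]; the mode is at 0.
Mean = 1/(1+9) = 0.100.
Difference = 0.100 − 0.000 = 0.100.
The posterior is right-skewed, so the mean exceeds the mode.

0.100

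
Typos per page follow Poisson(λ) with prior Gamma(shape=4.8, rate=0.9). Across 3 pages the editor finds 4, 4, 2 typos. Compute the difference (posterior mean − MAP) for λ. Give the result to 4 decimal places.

Σ counts = 10. Posterior: Gamma(shape = 4.8+10 = 14.8, rate = 0.9+3 = 3.9).
Mode = (α−1)/β = 13.8/3.9 = 3.5385.
Mean = α/β = 14.8/3.9 = 3.7949.
Difference = 3.7949 − 3.5385 = 0.2564.
The mean is pulled above the mode by the posterior's right skew.

0.2564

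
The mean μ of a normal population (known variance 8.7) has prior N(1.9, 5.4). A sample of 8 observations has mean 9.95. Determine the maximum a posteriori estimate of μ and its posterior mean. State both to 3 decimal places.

Posterior for μ is Normal. Precision-weighted mean: (1/5.4·1.9 + 8/8.7·9.95) / (1/5.4 + 8/8.7) = 8.601.
A Normal posterior is symmetric, so mode = mean.

MAP = 8.601, posterior mean = 8.601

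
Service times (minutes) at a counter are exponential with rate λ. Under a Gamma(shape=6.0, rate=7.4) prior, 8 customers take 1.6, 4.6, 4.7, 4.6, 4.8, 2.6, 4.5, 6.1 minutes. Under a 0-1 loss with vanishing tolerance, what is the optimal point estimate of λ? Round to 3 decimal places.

Σ times = 33.5. Posterior: Gamma(shape = 6.0+8 = 14.0, rate = 7.4+33.5 = 40.9).
Mode = (α−1)/β = 13.0/40.9 = 0.318.
Mean = α/β = 14.0/40.9 = 0.342.
This is the posterior mode — the MAP estimate.

0.318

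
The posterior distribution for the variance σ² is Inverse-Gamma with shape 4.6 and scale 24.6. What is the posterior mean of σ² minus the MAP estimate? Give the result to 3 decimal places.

Mode = β/(α+1) = 24.6/5.6 = 4.393.
Mean = β/(α−1) = 24.6/3.6 = 6.833.
Difference = 6.833 − 4.393 = 2.440.
The mean is pulled above the mode by the posterior's right skew.

2.440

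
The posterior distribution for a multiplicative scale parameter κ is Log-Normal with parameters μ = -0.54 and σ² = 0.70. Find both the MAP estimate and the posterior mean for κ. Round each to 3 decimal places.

Mode = exp(μ − σ²) = exp(-1.24) = 0.289.
Mean = exp(μ + σ²/2) = exp(-0.190) = 0.827.

MAP = 0.289; posterior mean = 0.827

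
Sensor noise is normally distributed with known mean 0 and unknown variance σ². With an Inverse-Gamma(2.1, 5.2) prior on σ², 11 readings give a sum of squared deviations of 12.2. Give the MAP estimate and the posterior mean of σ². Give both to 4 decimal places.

MAP = 1.3140; posterior mean = 1.7121

Posterior: Inverse-Gamma(shape = 2.1+11/2 = 7.6, scale = 5.2+12.2/2 = 11.3).
Mode = β/(α+1) = 11.3/8.6 = 1.3140.
Mean = β/(α−1) = 11.3/6.6 = 1.7121.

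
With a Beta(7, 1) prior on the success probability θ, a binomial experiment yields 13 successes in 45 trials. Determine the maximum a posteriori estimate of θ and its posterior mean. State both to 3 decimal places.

Posterior: Beta(7+13, 1+32) = Beta(20, 33).
Mode = (20−1)/(20+33−2) = 19/51 = 0.373.
Mean = 20/(20+33) = 20/53 = 0.377.

MAP = 0.373, posterior mean = 0.377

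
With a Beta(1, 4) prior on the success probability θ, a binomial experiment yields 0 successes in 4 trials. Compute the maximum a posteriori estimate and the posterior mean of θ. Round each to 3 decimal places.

MAP: 0.000. Posterior mean: 0.111.

Posterior: Beta(1+0, 4+4) = Beta(1, 8).
Since α = 1 ≤ 1 and β > 1, the Beta density is monotone decreasing on [0,1]; the mode is at 0.
Mean = 1/(1+8) = 0.111.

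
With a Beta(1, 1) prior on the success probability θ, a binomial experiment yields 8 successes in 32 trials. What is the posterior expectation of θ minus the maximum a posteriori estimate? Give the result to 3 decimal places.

Posterior: Beta(1+8, 1+24) = Beta(9, 25).
Mode = (9−1)/(9+25−2) = 8/32 = 0.250.
Mean = 9/(9+25) = 9/34 = 0.265.
Difference = 0.265 − 0.250 = 0.015.
Right-skewed posterior ⇒ mode < mean.

0.015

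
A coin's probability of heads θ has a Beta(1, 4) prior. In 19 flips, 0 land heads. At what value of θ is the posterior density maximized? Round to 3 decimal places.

0.000

Posterior: Beta(1+0, 4+19) = Beta(1, 23).
Since α = 1 ≤ 1 and β > 1, the Beta density is monotone decreasing on [0,1]; the mode is at 0.
Mean = 1/(1+23) = 0.042.
This is the posterior mode — the MAP estimate.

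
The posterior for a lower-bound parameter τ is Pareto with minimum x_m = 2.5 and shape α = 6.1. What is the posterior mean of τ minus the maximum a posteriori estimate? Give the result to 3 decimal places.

The Pareto density is strictly decreasing on [x_m, ∞), so the mode is x_m = 2.500.
Mean = α·x_m/(α−1) = 6.1·2.5/5.1 = 2.990.
Difference = 2.990 − 2.500 = 0.490.
Mean > mode: the posterior has a right tail.

0.490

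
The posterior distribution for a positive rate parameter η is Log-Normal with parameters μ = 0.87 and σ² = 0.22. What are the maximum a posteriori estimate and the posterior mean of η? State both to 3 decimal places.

Mode = exp(μ − σ²) = exp(0.65) = 1.916.
Mean = exp(μ + σ²/2) = exp(0.980) = 2.664.

MAP: 1.916. Posterior mean: 2.664.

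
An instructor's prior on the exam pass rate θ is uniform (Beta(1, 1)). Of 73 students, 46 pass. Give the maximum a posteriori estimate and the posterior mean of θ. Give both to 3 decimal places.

Posterior: Beta(1+46, 1+27) = Beta(47, 28).
Mode = (47−1)/(47+28−2) = 46/73 = 0.630.
With a flat prior the MAP equals the MLE, 46/73.
Mean = 47/(47+28) = 47/75 = 0.627.
The posterior is left-skewed, so the mode exceeds the mean.

MAP = 0.630; posterior mean = 0.627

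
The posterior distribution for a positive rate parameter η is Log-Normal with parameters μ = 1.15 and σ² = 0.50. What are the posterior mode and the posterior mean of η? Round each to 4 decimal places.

Mode = exp(μ − σ²) = exp(0.65) = 1.9155.
Mean = exp(μ + σ²/2) = exp(1.400) = 4.0552.

MAP: 1.9155. Posterior mean: 4.0552.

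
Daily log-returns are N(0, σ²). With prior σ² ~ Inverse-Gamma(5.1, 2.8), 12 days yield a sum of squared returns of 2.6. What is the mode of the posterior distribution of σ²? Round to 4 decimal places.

0.3388

Posterior: Inverse-Gamma(shape = 5.1+12/2 = 11.1, scale = 2.8+2.6/2 = 4.1).
Mode = β/(α+1) = 4.1/12.1 = 0.3388.
Mean = β/(α−1) = 4.1/10.1 = 0.4059.
This is the posterior mode — the MAP estimate.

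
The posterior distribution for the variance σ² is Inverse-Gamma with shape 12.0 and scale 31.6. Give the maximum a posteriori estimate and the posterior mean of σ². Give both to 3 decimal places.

Mode = β/(α+1) = 31.6/13.0 = 2.431.
Mean = β/(α−1) = 31.6/11.0 = 2.873.

MAP = 2.431; posterior mean = 2.873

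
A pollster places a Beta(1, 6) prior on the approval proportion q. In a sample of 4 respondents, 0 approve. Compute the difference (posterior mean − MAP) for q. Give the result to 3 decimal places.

Posterior: Beta(1+0, 6+4) = Beta(1, 10).
Since α = 1 ≤ 1 and β > 1, the Beta density is monotone decreasing on [0,1]; the mode is at 0.
Mean = 1/(1+10) = 0.091.
Difference = 0.091 − 0.000 = 0.091.

0.091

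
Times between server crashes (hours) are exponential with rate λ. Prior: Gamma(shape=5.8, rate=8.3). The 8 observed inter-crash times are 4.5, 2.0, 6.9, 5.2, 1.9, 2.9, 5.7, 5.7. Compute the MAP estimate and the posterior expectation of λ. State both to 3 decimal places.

λ_MAP = 0.297, E[λ|data] = 0.320

Σ times = 34.8. Posterior: Gamma(shape = 5.8+8 = 13.8, rate = 8.3+34.8 = 43.1).
Mode = (α−1)/β = 12.8/43.1 = 0.297.
Mean = α/β = 13.8/43.1 = 0.320.
Mean > mode: the posterior has a right tail.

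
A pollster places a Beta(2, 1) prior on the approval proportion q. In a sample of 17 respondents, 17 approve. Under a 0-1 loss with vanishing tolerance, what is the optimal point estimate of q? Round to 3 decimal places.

1.000

Posterior: Beta(2+17, 1+0) = Beta(19, 1).
Since β = 1 ≤ 1 and α > 1, the Beta density is monotone increasing on [0,1]; the mode is at 1.
Mean = 19/(19+1) = 0.950.
This is the posterior mode — the MAP estimate.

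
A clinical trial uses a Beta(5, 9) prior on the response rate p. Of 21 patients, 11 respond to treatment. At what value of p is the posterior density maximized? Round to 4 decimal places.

0.4545

Posterior: Beta(5+11, 9+10) = Beta(16, 19).
Mode = (16−1)/(16+19−2) = 15/33 = 0.4545.
Mean = 16/(16+19) = 16/35 = 0.4571.
This is the posterior mode — the MAP estimate.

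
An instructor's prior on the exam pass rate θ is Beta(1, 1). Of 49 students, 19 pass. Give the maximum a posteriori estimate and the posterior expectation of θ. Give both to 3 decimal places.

Posterior: Beta(1+19, 1+30) = Beta(20, 31).
Mode = (20−1)/(20+31−2) = 19/49 = 0.388.
Mean = 20/(20+31) = 20/51 = 0.392.
The mean is pulled above the mode by the posterior's right skew.

θ_MAP = 0.388, E[θ|data] = 0.392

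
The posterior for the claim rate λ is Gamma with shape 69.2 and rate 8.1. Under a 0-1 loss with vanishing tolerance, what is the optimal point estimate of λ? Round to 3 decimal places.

Mode = (α−1)/β = 68.2/8.1 = 8.420.
Mean = α/β = 69.2/8.1 = 8.543.
This is the posterior mode — the MAP estimate.

8.420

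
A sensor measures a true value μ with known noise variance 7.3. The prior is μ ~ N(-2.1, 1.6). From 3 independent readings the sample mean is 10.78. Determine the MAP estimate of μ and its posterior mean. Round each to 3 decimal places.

MAP: 3.009. Posterior mean: 3.009.

Posterior for μ is Normal. Precision-weighted mean: (1/1.6·-2.1 + 3/7.3·10.78) / (1/1.6 + 3/7.3) = 3.009.
A Normal posterior is symmetric, so mode = mean.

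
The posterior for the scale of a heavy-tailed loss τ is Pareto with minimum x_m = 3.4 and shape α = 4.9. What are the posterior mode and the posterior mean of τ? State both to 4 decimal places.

The Pareto density is strictly decreasing on [x_m, ∞), so the mode is x_m = 3.4000.
Mean = α·x_m/(α−1) = 4.9·3.4/3.9 = 4.2718.
Right-skewed posterior ⇒ mode < mean.

MAP = 3.4000, posterior mean = 4.2718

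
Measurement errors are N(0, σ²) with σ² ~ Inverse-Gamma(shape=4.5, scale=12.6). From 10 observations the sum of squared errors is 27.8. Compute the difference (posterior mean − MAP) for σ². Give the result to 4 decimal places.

0.5938

Posterior: Inverse-Gamma(shape = 4.5+10/2 = 9.5, scale = 12.6+27.8/2 = 26.5).
Mode = β/(α+1) = 26.5/10.5 = 2.5238.
Mean = β/(α−1) = 26.5/8.5 = 3.1176.
Difference = 3.1176 − 2.5238 = 0.5938.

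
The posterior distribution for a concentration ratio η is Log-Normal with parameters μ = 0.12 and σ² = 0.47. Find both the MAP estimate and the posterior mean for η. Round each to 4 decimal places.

MAP estimate = 0.7047, posterior mean = 1.4262

Mode = exp(μ − σ²) = exp(-0.35) = 0.7047.
Mean = exp(μ + σ²/2) = exp(0.355) = 1.4262.
The posterior is right-skewed, so the mean exceeds the mode.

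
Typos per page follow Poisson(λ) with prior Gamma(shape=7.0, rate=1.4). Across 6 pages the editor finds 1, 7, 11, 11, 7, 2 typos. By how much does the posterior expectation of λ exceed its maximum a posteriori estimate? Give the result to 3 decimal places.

Σ counts = 39. Posterior: Gamma(shape = 7.0+39 = 46.0, rate = 1.4+6 = 7.4).
Mode = (α−1)/β = 45.0/7.4 = 6.081.
Mean = α/β = 46.0/7.4 = 6.216.
Difference = 6.216 − 6.081 = 0.135.

0.135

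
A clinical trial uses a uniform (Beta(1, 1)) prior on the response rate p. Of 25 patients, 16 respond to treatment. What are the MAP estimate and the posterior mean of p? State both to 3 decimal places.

MAP = 0.640; posterior mean = 0.630

Posterior: Beta(1+16, 1+9) = Beta(17, 10).
Mode = (17−1)/(17+10−2) = 16/25 = 0.640.
With a flat prior the MAP equals the MLE, 16/25.
Mean = 17/(17+10) = 17/27 = 0.630.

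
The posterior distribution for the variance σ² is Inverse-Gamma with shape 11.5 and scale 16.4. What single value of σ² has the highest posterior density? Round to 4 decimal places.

Mode = β/(α+1) = 16.4/12.5 = 1.3120.
Mean = β/(α−1) = 16.4/10.5 = 1.5619.
This is the posterior mode — the MAP estimate.

1.3120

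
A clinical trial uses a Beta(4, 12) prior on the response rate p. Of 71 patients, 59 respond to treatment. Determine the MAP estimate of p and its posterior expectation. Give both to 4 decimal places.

Posterior: Beta(4+59, 12+12) = Beta(63, 24).
Mode = (63−1)/(63+24−2) = 62/85 = 0.7294.
Mean = 63/(63+24) = 63/87 = 0.7241.

MAP = 0.7294; posterior mean = 0.7241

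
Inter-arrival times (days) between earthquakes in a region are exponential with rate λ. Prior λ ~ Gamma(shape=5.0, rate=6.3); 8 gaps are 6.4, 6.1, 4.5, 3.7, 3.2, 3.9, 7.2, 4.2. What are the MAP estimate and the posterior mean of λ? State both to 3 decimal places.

Σ times = 39.2. Posterior: Gamma(shape = 5.0+8 = 13.0, rate = 6.3+39.2 = 45.5).
Mode = (α−1)/β = 12.0/45.5 = 0.264.
Mean = α/β = 13.0/45.5 = 0.286.

MAP = 0.264; posterior mean = 0.286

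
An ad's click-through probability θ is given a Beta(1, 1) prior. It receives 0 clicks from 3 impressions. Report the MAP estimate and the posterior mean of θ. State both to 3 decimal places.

Posterior: Beta(1+0, 1+3) = Beta(1, 4).
Since α = 1 ≤ 1 and β > 1, the Beta density is monotone decreasing on [0,1]; the mode is at 0.
Mean = 1/(1+4) = 0.200.

MAP = 0.000; posterior mean = 0.200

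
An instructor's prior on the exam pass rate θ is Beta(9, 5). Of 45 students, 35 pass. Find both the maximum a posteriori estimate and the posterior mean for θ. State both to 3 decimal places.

Posterior: Beta(9+35, 5+10) = Beta(44, 15).
Mode = (44−1)/(44+15−2) = 43/57 = 0.754.
Mean = 44/(44+15) = 44/59 = 0.746.

maximum a posteriori estimate = 0.754, posterior mean = 0.746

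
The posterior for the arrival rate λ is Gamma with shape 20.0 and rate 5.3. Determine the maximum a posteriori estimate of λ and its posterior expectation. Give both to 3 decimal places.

Mode = (α−1)/β = 19.0/5.3 = 3.585.
Mean = α/β = 20.0/5.3 = 3.774.

MAP = 3.585; posterior mean = 3.774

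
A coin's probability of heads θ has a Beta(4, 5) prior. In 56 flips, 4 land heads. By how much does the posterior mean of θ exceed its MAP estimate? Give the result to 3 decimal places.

Posterior: Beta(4+4, 5+52) = Beta(8, 57).
Mode = (8−1)/(8+57−2) = 7/63 = 0.111.
Mean = 8/(8+57) = 8/65 = 0.123.
Difference = 0.123 − 0.111 = 0.012.
Right-skewed posterior ⇒ mode < mean.

0.012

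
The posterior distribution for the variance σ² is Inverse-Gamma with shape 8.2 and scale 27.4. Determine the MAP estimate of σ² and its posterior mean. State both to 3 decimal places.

MAP estimate = 2.978, posterior mean = 3.806

Mode = β/(α+1) = 27.4/9.2 = 2.978.
Mean = β/(α−1) = 27.4/7.2 = 3.806.
Right-skewed posterior ⇒ mode < mean.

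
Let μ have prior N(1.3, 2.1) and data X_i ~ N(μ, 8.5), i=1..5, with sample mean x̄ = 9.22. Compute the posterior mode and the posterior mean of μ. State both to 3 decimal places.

Posterior for μ is Normal. Precision-weighted mean: (1/2.1·1.3 + 5/8.5·9.22) / (1/2.1 + 5/8.5) = 5.677.
A Normal posterior is symmetric, so mode = mean.

MAP = 5.677, posterior mean = 5.677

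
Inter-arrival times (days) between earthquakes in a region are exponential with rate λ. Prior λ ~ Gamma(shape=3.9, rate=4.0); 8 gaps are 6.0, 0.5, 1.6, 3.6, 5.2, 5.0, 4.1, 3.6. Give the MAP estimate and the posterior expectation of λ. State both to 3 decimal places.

Σ times = 29.6. Posterior: Gamma(shape = 3.9+8 = 11.9, rate = 4.0+29.6 = 33.6).
Mode = (α−1)/β = 10.9/33.6 = 0.324.
Mean = α/β = 11.9/33.6 = 0.354.
The mean is pulled above the mode by the posterior's right skew.

MAP estimate = 0.324, posterior expectation = 0.354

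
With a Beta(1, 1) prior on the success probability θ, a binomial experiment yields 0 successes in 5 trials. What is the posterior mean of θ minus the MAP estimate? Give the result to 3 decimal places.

0.143

Posterior: Beta(1+0, 1+5) = Beta(1, 6).
Since α = 1 ≤ 1 and β > 1, the Beta density is monotone decreasing on [0,1]; the mode is at 0.
Mean = 1/(1+6) = 0.143.
Difference = 0.143 − 0.000 = 0.143.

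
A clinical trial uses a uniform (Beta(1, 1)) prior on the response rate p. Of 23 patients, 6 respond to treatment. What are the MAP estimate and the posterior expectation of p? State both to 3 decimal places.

MAP: 0.261. Posterior mean: 0.280.

Posterior: Beta(1+6, 1+17) = Beta(7, 18).
Mode = (7−1)/(7+18−2) = 6/23 = 0.261.
With a flat prior the MAP equals the MLE, 6/23.
Mean = 7/(7+18) = 7/25 = 0.280.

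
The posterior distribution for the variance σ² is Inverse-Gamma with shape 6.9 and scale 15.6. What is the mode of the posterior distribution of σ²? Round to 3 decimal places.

1.975

Mode = β/(α+1) = 15.6/7.9 = 1.975.
Mean = β/(α−1) = 15.6/5.9 = 2.644.
This is the posterior mode — the MAP estimate.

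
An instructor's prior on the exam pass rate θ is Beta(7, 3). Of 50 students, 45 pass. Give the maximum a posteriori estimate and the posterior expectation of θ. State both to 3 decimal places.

Posterior: Beta(7+45, 3+5) = Beta(52, 8).
Mode = (52−1)/(52+8−2) = 51/58 = 0.879.
Mean = 52/(52+8) = 52/60 = 0.867.
Mode > mean: the posterior has a left tail.

MAP: 0.879. Posterior mean: 0.867.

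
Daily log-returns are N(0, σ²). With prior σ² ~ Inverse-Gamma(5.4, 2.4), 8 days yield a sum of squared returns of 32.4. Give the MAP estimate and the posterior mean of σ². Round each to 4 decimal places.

Posterior: Inverse-Gamma(shape = 5.4+8/2 = 9.4, scale = 2.4+32.4/2 = 18.6).
Mode = β/(α+1) = 18.6/10.4 = 1.7885.
Mean = β/(α−1) = 18.6/8.4 = 2.2143.
The posterior is right-skewed, so the mean exceeds the mode.

MAP = 1.7885, posterior mean = 2.2143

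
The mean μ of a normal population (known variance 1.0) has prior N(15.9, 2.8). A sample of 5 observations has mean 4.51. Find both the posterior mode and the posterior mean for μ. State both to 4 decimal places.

posterior mode = 5.2693, posterior mean = 5.2693

Posterior for μ is Normal. Precision-weighted mean: (1/2.8·15.9 + 5/1.0·4.51) / (1/2.8 + 5/1.0) = 5.2693.
A Normal posterior is symmetric, so mode = mean.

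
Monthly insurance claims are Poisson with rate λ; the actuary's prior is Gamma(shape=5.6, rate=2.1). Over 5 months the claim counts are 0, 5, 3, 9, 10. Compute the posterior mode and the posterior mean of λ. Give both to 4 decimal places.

posterior mode = 4.4507, posterior mean = 4.5915

Σ counts = 27. Posterior: Gamma(shape = 5.6+27 = 32.6, rate = 2.1+5 = 7.1).
Mode = (α−1)/β = 31.6/7.1 = 4.4507.
Mean = α/β = 32.6/7.1 = 4.5915.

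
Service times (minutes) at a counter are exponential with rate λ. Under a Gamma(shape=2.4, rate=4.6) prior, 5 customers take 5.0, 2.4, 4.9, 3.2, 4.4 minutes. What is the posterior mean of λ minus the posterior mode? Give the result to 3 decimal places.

Σ times = 19.9. Posterior: Gamma(shape = 2.4+5 = 7.4, rate = 4.6+19.9 = 24.5).
Mode = (α−1)/β = 6.4/24.5 = 0.261.
Mean = α/β = 7.4/24.5 = 0.302.
Difference = 0.302 − 0.261 = 0.041.
The mean is pulled above the mode by the posterior's right skew.

0.041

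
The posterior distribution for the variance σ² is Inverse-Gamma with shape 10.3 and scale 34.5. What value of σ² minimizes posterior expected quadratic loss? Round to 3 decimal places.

3.710

Mode = β/(α+1) = 34.5/11.3 = 3.053.
Mean = β/(α−1) = 34.5/9.3 = 3.710.
Quadratic loss ⇒ the optimal estimator is the posterior mean.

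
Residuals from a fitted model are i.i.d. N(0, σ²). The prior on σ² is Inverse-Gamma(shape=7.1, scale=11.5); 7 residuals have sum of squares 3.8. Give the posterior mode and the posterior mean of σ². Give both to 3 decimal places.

Posterior: Inverse-Gamma(shape = 7.1+7/2 = 10.6, scale = 11.5+3.8/2 = 13.4).
Mode = β/(α+1) = 13.4/11.6 = 1.155.
Mean = β/(α−1) = 13.4/9.6 = 1.396.
The posterior is right-skewed, so the mean exceeds the mode.

posterior mode = 1.155, posterior mean = 1.396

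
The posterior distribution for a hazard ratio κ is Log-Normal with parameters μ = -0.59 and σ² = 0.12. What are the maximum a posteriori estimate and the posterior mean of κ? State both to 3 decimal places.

Mode = exp(μ − σ²) = exp(-0.71) = 0.492.
Mean = exp(μ + σ²/2) = exp(-0.530) = 0.589.
The posterior is right-skewed, so the mean exceeds the mode.

MAP = 0.492, posterior mean = 0.589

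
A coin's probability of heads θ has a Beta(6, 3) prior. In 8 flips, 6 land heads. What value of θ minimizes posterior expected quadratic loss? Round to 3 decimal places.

Posterior: Beta(6+6, 3+2) = Beta(12, 5).
Mode = (12−1)/(12+5−2) = 11/15 = 0.733.
Mean = 12/(12+5) = 12/17 = 0.706.
Quadratic loss ⇒ the optimal estimator is the posterior mean.

0.706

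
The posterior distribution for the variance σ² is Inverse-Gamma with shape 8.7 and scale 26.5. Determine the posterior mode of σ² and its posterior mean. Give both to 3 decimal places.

Mode = β/(α+1) = 26.5/9.7 = 2.732.
Mean = β/(α−1) = 26.5/7.7 = 3.442.
Right-skewed posterior ⇒ mode < mean.

MAP = 2.732; posterior mean = 3.442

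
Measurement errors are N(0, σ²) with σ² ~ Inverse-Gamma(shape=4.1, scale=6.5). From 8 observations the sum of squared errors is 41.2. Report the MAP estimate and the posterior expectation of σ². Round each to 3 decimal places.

Posterior: Inverse-Gamma(shape = 4.1+8/2 = 8.1, scale = 6.5+41.2/2 = 27.1).
Mode = β/(α+1) = 27.1/9.1 = 2.978.
Mean = β/(α−1) = 27.1/7.1 = 3.817.

MAP: 2.978. Posterior mean: 3.817.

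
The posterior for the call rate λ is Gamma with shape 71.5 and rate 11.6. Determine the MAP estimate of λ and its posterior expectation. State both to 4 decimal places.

Mode = (α−1)/β = 70.5/11.6 = 6.0776.
Mean = α/β = 71.5/11.6 = 6.1638.

MAP = 6.0776, posterior mean = 6.1638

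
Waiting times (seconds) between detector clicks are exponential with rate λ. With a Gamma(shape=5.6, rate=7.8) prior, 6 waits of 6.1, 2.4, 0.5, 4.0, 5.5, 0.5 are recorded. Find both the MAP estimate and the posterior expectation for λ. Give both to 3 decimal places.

Σ times = 19.0. Posterior: Gamma(shape = 5.6+6 = 11.6, rate = 7.8+19.0 = 26.8).
Mode = (α−1)/β = 10.6/26.8 = 0.396.
Mean = α/β = 11.6/26.8 = 0.433.
Right-skewed posterior ⇒ mode < mean.

λ_MAP = 0.396, E[λ|data] = 0.433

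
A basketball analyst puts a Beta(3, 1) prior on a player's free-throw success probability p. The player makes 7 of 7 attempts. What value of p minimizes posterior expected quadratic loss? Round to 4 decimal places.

0.9091

Posterior: Beta(3+7, 1+0) = Beta(10, 1).
Since β = 1 ≤ 1 and α > 1, the Beta density is monotone increasing on [0,1]; the mode is at 1.
Mean = 10/(10+1) = 0.9091.
Quadratic loss ⇒ the optimal estimator is the posterior mean.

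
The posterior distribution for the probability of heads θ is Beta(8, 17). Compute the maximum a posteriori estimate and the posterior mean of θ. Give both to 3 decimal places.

Mode = (8−1)/(8+17−2) = 7/23 = 0.304.
Mean = 8/(8+17) = 8/25 = 0.320.

MAP = 0.304, posterior mean = 0.320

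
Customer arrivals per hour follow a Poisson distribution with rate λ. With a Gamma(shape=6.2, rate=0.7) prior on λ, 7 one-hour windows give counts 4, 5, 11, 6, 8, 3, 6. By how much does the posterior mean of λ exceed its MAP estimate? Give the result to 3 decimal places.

0.130

Σ counts = 43. Posterior: Gamma(shape = 6.2+43 = 49.2, rate = 0.7+7 = 7.7).
Mode = (α−1)/β = 48.2/7.7 = 6.260.
Mean = α/β = 49.2/7.7 = 6.390.
Difference = 6.390 − 6.260 = 0.130.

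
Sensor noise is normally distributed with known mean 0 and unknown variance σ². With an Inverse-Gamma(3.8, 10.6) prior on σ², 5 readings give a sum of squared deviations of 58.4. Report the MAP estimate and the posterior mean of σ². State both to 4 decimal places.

Posterior: Inverse-Gamma(shape = 3.8+5/2 = 6.3, scale = 10.6+58.4/2 = 39.8).
Mode = β/(α+1) = 39.8/7.3 = 5.4521.
Mean = β/(α−1) = 39.8/5.3 = 7.5094.

MAP = 5.4521, posterior mean = 7.5094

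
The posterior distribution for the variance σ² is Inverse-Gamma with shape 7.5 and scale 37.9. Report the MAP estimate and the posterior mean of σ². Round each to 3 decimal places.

MAP: 4.459. Posterior mean: 5.831.

Mode = β/(α+1) = 37.9/8.5 = 4.459.
Mean = β/(α−1) = 37.9/6.5 = 5.831.
Right-skewed posterior ⇒ mode < mean.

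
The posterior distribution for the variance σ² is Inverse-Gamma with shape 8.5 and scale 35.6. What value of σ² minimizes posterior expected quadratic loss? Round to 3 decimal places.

Mode = β/(α+1) = 35.6/9.5 = 3.747.
Mean = β/(α−1) = 35.6/7.5 = 4.747.
Quadratic loss ⇒ the optimal estimator is the posterior mean.

4.747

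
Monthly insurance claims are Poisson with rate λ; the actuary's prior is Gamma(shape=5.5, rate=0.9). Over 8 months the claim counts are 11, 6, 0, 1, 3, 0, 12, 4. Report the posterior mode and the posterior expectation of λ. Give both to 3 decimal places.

Σ counts = 37. Posterior: Gamma(shape = 5.5+37 = 42.5, rate = 0.9+8 = 8.9).
Mode = (α−1)/β = 41.5/8.9 = 4.663.
Mean = α/β = 42.5/8.9 = 4.775.

MAP = 4.663; posterior mean = 4.775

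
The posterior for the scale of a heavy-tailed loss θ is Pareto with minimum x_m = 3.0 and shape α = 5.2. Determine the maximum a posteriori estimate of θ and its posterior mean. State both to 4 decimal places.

The Pareto density is strictly decreasing on [x_m, ∞), so the mode is x_m = 3.0000.
Mean = α·x_m/(α−1) = 5.2·3.0/4.2 = 3.7143.

MAP = 3.0000, posterior mean = 3.7143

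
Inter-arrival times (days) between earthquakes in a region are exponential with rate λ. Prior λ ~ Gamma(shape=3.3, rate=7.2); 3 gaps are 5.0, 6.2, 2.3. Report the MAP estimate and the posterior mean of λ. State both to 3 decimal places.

Σ times = 13.5. Posterior: Gamma(shape = 3.3+3 = 6.3, rate = 7.2+13.5 = 20.7).
Mode = (α−1)/β = 5.3/20.7 = 0.256.
Mean = α/β = 6.3/20.7 = 0.304.
The mean is pulled above the mode by the posterior's right skew.

MAP estimate = 0.256, posterior mean = 0.304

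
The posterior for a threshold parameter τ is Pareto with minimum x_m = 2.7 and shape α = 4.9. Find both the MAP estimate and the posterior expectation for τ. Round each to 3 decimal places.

The Pareto density is strictly decreasing on [x_m, ∞), so the mode is x_m = 2.700.
Mean = α·x_m/(α−1) = 4.9·2.7/3.9 = 3.392.
The mean is pulled above the mode by the posterior's right skew.

MAP = 2.700; posterior mean = 3.392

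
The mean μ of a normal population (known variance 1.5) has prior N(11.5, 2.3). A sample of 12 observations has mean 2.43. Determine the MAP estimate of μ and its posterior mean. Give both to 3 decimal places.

MAP = 2.898; posterior mean = 2.898

Posterior for μ is Normal. Precision-weighted mean: (1/2.3·11.5 + 12/1.5·2.43) / (1/2.3 + 12/1.5) = 2.898.
A Normal posterior is symmetric, so mode = mean.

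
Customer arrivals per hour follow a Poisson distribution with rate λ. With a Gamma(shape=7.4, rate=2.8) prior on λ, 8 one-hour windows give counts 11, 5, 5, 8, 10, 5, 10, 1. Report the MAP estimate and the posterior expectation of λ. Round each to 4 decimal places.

Σ counts = 55. Posterior: Gamma(shape = 7.4+55 = 62.4, rate = 2.8+8 = 10.8).
Mode = (α−1)/β = 61.4/10.8 = 5.6852.
Mean = α/β = 62.4/10.8 = 5.7778.

λ_MAP = 5.6852, E[λ|data] = 5.7778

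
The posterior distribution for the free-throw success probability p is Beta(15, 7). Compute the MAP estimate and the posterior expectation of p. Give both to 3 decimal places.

p_MAP = 0.700, E[p|data] = 0.682

Mode = (15−1)/(15+7−2) = 14/20 = 0.700.
Mean = 15/(15+7) = 15/22 = 0.682.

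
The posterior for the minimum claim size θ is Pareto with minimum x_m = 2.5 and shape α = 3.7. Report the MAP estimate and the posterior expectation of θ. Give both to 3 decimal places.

The Pareto density is strictly decreasing on [x_m, ∞), so the mode is x_m = 2.500.
Mean = α·x_m/(α−1) = 3.7·2.5/2.7 = 3.426.
Mean > mode: the posterior has a right tail.

θ_MAP = 2.500, E[θ|data] = 3.426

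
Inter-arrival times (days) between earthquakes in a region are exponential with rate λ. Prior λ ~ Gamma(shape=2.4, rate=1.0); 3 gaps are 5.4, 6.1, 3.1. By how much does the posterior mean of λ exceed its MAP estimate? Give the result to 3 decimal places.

0.064

Σ times = 14.6. Posterior: Gamma(shape = 2.4+3 = 5.4, rate = 1.0+14.6 = 15.6).
Mode = (α−1)/β = 4.4/15.6 = 0.282.
Mean = α/β = 5.4/15.6 = 0.346.
Difference = 0.346 − 0.282 = 0.064.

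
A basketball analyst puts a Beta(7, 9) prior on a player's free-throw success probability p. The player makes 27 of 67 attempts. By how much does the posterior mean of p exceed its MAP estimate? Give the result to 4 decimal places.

0.0022

Posterior: Beta(7+27, 9+40) = Beta(34, 49).
Mode = (34−1)/(34+49−2) = 33/81 = 0.4074.
Mean = 34/(34+49) = 34/83 = 0.4096.
Difference = 0.4096 − 0.4074 = 0.0022.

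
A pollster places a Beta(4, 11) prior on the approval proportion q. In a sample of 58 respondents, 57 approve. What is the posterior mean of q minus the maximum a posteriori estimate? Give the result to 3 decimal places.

-0.009

Posterior: Beta(4+57, 11+1) = Beta(61, 12).
Mode = (61−1)/(61+12−2) = 60/71 = 0.845.
Mean = 61/(61+12) = 61/73 = 0.836.
Difference = 0.836 − 0.845 = -0.009.
The posterior is left-skewed, so the mode exceeds the mean.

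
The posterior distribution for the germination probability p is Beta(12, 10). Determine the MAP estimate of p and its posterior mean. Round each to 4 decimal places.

Mode = (12−1)/(12+10−2) = 11/20 = 0.5500.
Mean = 12/(12+10) = 12/22 = 0.5455.

MAP: 0.5500. Posterior mean: 0.5455.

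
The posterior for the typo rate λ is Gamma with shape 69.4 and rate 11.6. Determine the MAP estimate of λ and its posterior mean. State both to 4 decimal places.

MAP = 5.8966, posterior mean = 5.9828

Mode = (α−1)/β = 68.4/11.6 = 5.8966.
Mean = α/β = 69.4/11.6 = 5.9828.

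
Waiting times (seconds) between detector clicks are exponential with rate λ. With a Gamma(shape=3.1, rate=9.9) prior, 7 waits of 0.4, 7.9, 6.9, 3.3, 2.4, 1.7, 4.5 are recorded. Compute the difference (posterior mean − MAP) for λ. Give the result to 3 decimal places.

0.027

Σ times = 27.1. Posterior: Gamma(shape = 3.1+7 = 10.1, rate = 9.9+27.1 = 37.0).
Mode = (α−1)/β = 9.1/37.0 = 0.246.
Mean = α/β = 10.1/37.0 = 0.273.
Difference = 0.273 − 0.246 = 0.027.
The posterior is right-skewed, so the mean exceeds the mode.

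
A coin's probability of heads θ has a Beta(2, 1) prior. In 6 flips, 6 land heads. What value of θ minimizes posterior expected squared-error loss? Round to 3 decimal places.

Posterior: Beta(2+6, 1+0) = Beta(8, 1).
Since β = 1 ≤ 1 and α > 1, the Beta density is monotone increasing on [0,1]; the mode is at 1.
Mean = 8/(8+1) = 0.889.
Squared-error loss ⇒ the optimal estimator is the posterior mean.

0.889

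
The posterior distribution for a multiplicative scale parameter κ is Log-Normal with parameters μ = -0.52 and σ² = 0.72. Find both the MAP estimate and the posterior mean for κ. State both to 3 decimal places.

Mode = exp(μ − σ²) = exp(-1.24) = 0.289.
Mean = exp(μ + σ²/2) = exp(-0.160) = 0.852.

MAP = 0.289; posterior mean = 0.852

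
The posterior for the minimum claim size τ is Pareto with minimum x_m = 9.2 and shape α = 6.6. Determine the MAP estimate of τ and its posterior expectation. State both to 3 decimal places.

MAP estimate = 9.200, posterior expectation = 10.843

The Pareto density is strictly decreasing on [x_m, ∞), so the mode is x_m = 9.200.
Mean = α·x_m/(α−1) = 6.6·9.2/5.6 = 10.843.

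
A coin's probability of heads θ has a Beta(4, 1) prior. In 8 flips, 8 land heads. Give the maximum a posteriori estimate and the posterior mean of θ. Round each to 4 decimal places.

maximum a posteriori estimate = 1.0000, posterior mean = 0.9231

Posterior: Beta(4+8, 1+0) = Beta(12, 1).
Since β = 1 ≤ 1 and α > 1, the Beta density is monotone increasing on [0,1]; the mode is at 1.
Mean = 12/(12+1) = 0.9231.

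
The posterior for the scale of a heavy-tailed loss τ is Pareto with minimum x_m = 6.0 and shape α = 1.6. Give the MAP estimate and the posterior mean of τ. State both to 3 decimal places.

MAP: 6.000. Posterior mean: 16.000.

The Pareto density is strictly decreasing on [x_m, ∞), so the mode is x_m = 6.000.
Mean = α·x_m/(α−1) = 1.6·6.0/0.6 = 16.000.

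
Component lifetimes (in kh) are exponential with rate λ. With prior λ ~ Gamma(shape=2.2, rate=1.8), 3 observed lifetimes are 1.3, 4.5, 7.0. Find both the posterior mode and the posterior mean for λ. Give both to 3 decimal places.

Σ times = 12.8. Posterior: Gamma(shape = 2.2+3 = 5.2, rate = 1.8+12.8 = 14.6).
Mode = (α−1)/β = 4.2/14.6 = 0.288.
Mean = α/β = 5.2/14.6 = 0.356.
Mean > mode: the posterior has a right tail.

MAP = 0.288, posterior mean = 0.356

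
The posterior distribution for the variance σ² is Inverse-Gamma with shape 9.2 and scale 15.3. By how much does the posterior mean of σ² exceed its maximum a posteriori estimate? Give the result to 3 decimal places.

0.366

Mode = β/(α+1) = 15.3/10.2 = 1.500.
Mean = β/(α−1) = 15.3/8.2 = 1.866.
Difference = 1.866 − 1.500 = 0.366.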